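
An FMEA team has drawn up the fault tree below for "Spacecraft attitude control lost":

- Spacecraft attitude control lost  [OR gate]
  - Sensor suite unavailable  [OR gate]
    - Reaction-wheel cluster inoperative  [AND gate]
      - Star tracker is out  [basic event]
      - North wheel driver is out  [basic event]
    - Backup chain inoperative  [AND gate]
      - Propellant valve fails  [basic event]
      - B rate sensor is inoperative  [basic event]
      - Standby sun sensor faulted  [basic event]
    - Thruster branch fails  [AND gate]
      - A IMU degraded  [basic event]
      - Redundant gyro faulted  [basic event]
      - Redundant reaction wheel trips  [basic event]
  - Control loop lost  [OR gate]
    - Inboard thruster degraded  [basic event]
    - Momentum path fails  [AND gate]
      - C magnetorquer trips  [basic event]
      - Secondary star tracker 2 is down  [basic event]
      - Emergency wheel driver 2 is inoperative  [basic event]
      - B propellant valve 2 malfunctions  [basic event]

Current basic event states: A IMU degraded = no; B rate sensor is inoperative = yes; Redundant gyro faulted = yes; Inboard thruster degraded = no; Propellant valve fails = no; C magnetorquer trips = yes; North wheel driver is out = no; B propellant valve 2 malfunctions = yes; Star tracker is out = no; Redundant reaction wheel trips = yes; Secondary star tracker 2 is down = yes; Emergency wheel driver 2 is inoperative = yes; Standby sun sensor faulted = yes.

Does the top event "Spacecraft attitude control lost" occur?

Reaction-wheel cluster inoperative [AND]: Star tracker is out=not, North wheel driver is out=not → not all inputs occur → does not occur.
Backup chain inoperative [AND]: Propellant valve fails=not, B rate sensor is inoperative=occurs, Standby sun sensor faulted=occurs → not all inputs occur → does not occur.
Thruster branch fails [AND]: A IMU degraded=not, Redundant gyro faulted=occurs, Redundant reaction wheel trips=occurs → not all inputs occur → does not occur.
Sensor suite unavailable [OR]: Reaction-wheel cluster inoperative=not, Backup chain inoperative=not, Thruster branch fails=not → no input occurs → does not occur.
Momentum path fails [AND]: C magnetorquer trips=occurs, Secondary star tracker 2 is down=occurs, Emergency wheel driver 2 is inoperative=occurs, B propellant valve 2 malfunctions=occurs → all inputs occur → occurs.
Control loop lost [OR]: Inboard thruster degraded=not, Momentum path fails=occurs → at least one input occurs → occurs.
Spacecraft attitude control lost [OR]: Sensor suite unavailable=not, Control loop lost=occurs → at least one input occurs → occurs.

Yes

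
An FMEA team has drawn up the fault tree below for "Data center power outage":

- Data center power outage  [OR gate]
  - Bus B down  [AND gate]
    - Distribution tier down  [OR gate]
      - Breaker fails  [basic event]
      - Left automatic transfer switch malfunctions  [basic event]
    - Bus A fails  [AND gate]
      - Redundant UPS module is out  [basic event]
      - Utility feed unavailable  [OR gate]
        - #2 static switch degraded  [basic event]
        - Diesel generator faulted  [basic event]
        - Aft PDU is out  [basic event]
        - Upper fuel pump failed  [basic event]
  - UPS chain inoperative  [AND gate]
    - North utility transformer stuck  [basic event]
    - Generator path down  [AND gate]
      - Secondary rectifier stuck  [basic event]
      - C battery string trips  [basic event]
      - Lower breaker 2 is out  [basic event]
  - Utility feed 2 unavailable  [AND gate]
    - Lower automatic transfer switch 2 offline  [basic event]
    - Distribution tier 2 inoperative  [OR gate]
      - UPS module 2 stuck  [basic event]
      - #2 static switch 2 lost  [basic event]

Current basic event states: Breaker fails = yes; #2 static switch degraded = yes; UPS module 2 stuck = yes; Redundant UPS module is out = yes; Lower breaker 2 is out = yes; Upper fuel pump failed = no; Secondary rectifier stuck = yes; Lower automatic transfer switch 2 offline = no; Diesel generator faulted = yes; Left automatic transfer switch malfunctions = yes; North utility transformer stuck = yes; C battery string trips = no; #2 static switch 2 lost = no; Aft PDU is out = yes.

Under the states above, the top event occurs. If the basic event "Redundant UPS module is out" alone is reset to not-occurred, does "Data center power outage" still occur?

Counterfactual: set "Redundant UPS module is out" to not occurred.
Distribution tier down [OR]: Breaker fails=occurs, Left automatic transfer switch malfunctions=occurs → at least one input occurs → occurs.
Utility feed unavailable [OR]: #2 static switch degraded=occurs, Diesel generator faulted=occurs, Aft PDU is out=occurs, Upper fuel pump failed=not → at least one input occurs → occurs.
Bus A fails [AND]: Redundant UPS module is out=not, Utility feed unavailable=occurs → not all inputs occur → does not occur.
Bus B down [AND]: Distribution tier down=occurs, Bus A fails=not → not all inputs occur → does not occur.
Generator path down [AND]: Secondary rectifier stuck=occurs, C battery string trips=not, Lower breaker 2 is out=occurs → not all inputs occur → does not occur.
UPS chain inoperative [AND]: North utility transformer stuck=occurs, Generator path down=not → not all inputs occur → does not occur.
Distribution tier 2 inoperative [OR]: UPS module 2 stuck=occurs, #2 static switch 2 lost=not → at least one input occurs → occurs.
Utility feed 2 unavailable [AND]: Lower automatic transfer switch 2 offline=not, Distribution tier 2 inoperative=occurs → not all inputs occur → does not occur.
Data center power outage [OR]: Bus B down=not, UPS chain inoperative=not, Utility feed 2 unavailable=not → no input occurs → does not occur.

No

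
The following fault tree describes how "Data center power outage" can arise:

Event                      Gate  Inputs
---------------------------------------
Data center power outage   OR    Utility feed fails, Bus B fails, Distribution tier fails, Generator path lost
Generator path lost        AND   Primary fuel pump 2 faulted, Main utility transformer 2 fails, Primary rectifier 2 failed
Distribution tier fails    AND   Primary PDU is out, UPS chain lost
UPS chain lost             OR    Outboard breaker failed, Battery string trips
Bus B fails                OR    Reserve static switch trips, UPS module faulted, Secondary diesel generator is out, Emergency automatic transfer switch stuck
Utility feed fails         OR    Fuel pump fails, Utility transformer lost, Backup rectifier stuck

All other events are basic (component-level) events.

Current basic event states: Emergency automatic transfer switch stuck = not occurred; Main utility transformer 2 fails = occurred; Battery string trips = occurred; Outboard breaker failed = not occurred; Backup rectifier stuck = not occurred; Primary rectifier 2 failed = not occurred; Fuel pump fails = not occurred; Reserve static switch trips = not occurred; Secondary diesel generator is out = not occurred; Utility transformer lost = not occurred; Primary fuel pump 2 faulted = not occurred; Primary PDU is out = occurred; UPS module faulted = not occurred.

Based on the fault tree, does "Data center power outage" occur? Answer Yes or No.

Utility feed fails [OR]: Fuel pump fails=not, Utility transformer lost=not, Backup rectifier stuck=not → no input occurs → does not occur.
Bus B fails [OR]: Reserve static switch trips=not, UPS module faulted=not, Secondary diesel generator is out=not, Emergency automatic transfer switch stuck=not → no input occurs → does not occur.
UPS chain lost [OR]: Outboard breaker failed=not, Battery string trips=occurs → at least one input occurs → occurs.
Distribution tier fails [AND]: Primary PDU is out=occurs, UPS chain lost=occurs → all inputs occur → occurs.
Generator path lost [AND]: Primary fuel pump 2 faulted=not, Main utility transformer 2 fails=occurs, Primary rectifier 2 failed=not → not all inputs occur → does not occur.
Data center power outage [OR]: Utility feed fails=not, Bus B fails=not, Distribution tier fails=occurs, Generator path lost=not → at least one input occurs → occurs.

Yes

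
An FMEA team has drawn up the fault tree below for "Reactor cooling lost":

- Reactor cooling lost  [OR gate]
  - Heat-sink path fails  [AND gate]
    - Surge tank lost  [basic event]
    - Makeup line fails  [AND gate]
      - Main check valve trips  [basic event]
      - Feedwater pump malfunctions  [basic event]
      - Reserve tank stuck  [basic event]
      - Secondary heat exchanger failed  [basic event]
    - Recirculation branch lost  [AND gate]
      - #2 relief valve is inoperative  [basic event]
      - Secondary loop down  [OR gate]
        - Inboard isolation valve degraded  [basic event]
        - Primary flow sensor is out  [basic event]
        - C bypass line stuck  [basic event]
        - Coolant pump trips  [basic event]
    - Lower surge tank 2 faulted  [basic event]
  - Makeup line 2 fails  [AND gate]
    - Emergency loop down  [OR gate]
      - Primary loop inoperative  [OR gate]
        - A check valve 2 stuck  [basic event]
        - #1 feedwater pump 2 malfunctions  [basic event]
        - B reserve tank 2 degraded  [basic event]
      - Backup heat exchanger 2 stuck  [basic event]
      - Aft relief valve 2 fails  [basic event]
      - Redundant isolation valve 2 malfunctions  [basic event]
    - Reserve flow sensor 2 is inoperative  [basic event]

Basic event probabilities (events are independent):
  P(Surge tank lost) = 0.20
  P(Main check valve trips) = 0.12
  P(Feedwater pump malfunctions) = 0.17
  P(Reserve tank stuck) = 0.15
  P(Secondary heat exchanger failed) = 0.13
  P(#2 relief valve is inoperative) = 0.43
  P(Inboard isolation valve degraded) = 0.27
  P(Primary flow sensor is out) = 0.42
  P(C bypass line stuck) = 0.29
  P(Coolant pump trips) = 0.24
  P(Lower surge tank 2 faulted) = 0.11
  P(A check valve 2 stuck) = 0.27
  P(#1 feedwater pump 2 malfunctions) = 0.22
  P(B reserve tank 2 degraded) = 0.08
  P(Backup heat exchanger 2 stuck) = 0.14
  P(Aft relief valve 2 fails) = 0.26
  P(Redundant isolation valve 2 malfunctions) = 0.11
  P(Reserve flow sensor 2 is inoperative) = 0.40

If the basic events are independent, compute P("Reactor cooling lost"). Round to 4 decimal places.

0.2813

P(Makeup line fails) [AND] = 0.12 × 0.17 × 0.15 × 0.13 = 0.000398
P(Secondary loop down) [OR] = 1 − (1−0.27) × (1−0.42) × (1−0.29) × (1−0.24) = 0.771533
P(Recirculation branch lost) [AND] = 0.43 × 0.771533 = 0.331759
P(Heat-sink path fails) [AND] = 0.20 × 0.000398 × 0.331759 × 0.11 = 0.000003
P(Primary loop inoperative) [OR] = 1 − (1−0.27) × (1−0.22) × (1−0.08) = 0.476152
P(Emergency loop down) [OR] = 1 − (1−0.476152) × (1−0.14) × (1−0.26) × (1−0.11) = 0.703295
P(Makeup line 2 fails) [AND] = 0.703295 × 0.40 = 0.281318
P(Reactor cooling lost) [OR] = 1 − (1−0.000003) × (1−0.281318) = 0.281320
Rounded to 4 decimal places: P(Reactor cooling lost) ≈ 0.2813.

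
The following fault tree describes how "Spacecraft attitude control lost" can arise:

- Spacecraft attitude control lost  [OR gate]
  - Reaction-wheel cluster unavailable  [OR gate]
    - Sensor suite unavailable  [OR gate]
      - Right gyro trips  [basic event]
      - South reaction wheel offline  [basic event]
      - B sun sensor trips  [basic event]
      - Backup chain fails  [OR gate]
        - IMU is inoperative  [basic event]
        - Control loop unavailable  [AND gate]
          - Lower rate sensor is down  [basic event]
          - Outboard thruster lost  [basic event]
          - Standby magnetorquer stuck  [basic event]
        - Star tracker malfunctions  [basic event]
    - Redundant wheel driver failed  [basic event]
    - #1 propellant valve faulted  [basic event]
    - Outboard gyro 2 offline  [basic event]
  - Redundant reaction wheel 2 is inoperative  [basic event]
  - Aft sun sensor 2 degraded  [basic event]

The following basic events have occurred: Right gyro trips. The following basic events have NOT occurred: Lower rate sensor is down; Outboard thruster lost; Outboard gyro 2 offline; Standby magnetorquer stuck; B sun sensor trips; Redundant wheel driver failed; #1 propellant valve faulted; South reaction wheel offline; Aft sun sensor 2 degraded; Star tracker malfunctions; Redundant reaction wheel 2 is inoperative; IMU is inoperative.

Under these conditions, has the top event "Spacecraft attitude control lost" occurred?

Control loop unavailable [AND]: Lower rate sensor is down=not, Outboard thruster lost=not, Standby magnetorquer stuck=not → not all inputs occur → does not occur.
Backup chain fails [OR]: IMU is inoperative=not, Control loop unavailable=not, Star tracker malfunctions=not → no input occurs → does not occur.
Sensor suite unavailable [OR]: Right gyro trips=occurs, South reaction wheel offline=not, B sun sensor trips=not, Backup chain fails=not → at least one input occurs → occurs.
Reaction-wheel cluster unavailable [OR]: Sensor suite unavailable=occurs, Redundant wheel driver failed=not, #1 propellant valve faulted=not, Outboard gyro 2 offline=not → at least one input occurs → occurs.
Spacecraft attitude control lost [OR]: Reaction-wheel cluster unavailable=occurs, Redundant reaction wheel 2 is inoperative=not, Aft sun sensor 2 degraded=not → at least one input occurs → occurs.

Yes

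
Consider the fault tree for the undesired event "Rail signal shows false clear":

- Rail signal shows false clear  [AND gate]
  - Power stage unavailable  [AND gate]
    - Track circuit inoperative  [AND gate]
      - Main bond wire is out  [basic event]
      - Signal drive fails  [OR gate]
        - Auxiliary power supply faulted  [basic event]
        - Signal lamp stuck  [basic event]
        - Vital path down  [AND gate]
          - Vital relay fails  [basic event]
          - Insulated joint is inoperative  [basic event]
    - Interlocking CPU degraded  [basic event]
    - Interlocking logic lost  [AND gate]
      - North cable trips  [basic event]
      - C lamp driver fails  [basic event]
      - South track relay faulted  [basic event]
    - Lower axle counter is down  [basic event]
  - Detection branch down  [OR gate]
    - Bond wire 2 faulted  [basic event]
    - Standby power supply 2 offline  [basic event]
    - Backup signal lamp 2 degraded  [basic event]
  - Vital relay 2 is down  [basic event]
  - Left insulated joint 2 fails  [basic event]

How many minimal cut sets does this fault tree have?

9

Vital path down [AND]: one cut set from each child combined → 1 × 1 = 1 cut set(s).
Signal drive fails [OR]: union of children's cut sets → 3 cut set(s).
Track circuit inoperative [AND]: one cut set from each child combined → 1 × 3 = 3 cut set(s).
Interlocking logic lost [AND]: one cut set from each child combined → 1 × 1 × 1 = 1 cut set(s).
Power stage unavailable [AND]: one cut set from each child combined → 3 × 1 × 1 × 1 = 3 cut set(s).
Detection branch down [OR]: union of children's cut sets → 3 cut set(s).
Rail signal shows false clear [AND]: one cut set from each child combined → 3 × 3 × 1 × 1 = 9 cut set(s).
Minimal cut sets: {Auxiliary power supply faulted, Bond wire 2 faulted, C lamp driver fails, Interlocking CPU degraded, Left insulated joint 2 fails, Lower axle counter is down, Main bond wire is out, North cable trips, South track relay faulted, Vital relay 2 is down}; {Auxiliary power supply faulted, C lamp driver fails, Interlocking CPU degraded, Left insulated joint 2 fails, Lower axle counter is down, Main bond wire is out, North cable trips, South track relay faulted, Standby power supply 2 offline, Vital relay 2 is down}; {Auxiliary power supply faulted, Backup signal lamp 2 degraded, C lamp driver fails, Interlocking CPU degraded, Left insulated joint 2 fails, Lower axle counter is down, Main bond wire is out, North cable trips, South track relay faulted, Vital relay 2 is down}; {Bond wire 2 faulted, C lamp driver fails, Interlocking CPU degraded, Left insulated joint 2 fails, Lower axle counter is down, Main bond wire is out, North cable trips, Signal lamp stuck, South track relay faulted, Vital relay 2 is down}; {C lamp driver fails, Interlocking CPU degraded, Left insulated joint 2 fails, Lower axle counter is down, Main bond wire is out, North cable trips, Signal lamp stuck, South track relay faulted, Standby power supply 2 offline, Vital relay 2 is down}; {Backup signal lamp 2 degraded, C lamp driver fails, Interlocking CPU degraded, Left insulated joint 2 fails, Lower axle counter is down, Main bond wire is out, North cable trips, Signal lamp stuck, South track relay faulted, Vital relay 2 is down}; {Bond wire 2 faulted, C lamp driver fails, Insulated joint is inoperative, Interlocking CPU degraded, Left insulated joint 2 fails, Lower axle counter is down, Main bond wire is out, North cable trips, South track relay faulted, Vital relay 2 is down, Vital relay fails}; {C lamp driver fails, Insulated joint is inoperative, Interlocking CPU degraded, Left insulated joint 2 fails, Lower axle counter is down, Main bond wire is out, North cable trips, South track relay faulted, Standby power supply 2 offline, Vital relay 2 is down, Vital relay fails}; {Backup signal lamp 2 degraded, C lamp driver fails, Insulated joint is inoperative, Interlocking CPU degraded, Left insulated joint 2 fails, Lower axle counter is down, Main bond wire is out, North cable trips, South track relay faulted, Vital relay 2 is down, Vital relay fails}.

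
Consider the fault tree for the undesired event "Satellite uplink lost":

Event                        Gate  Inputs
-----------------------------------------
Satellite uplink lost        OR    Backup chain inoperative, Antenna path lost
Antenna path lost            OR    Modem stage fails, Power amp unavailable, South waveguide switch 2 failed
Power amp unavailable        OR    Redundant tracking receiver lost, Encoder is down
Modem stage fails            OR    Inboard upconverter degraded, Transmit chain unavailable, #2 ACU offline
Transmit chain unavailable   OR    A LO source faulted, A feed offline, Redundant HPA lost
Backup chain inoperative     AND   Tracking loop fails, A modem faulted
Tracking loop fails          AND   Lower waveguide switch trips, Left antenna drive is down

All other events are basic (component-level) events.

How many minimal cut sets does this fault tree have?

Tracking loop fails [AND]: one cut set from each child combined → 1 × 1 = 1 cut set(s).
Backup chain inoperative [AND]: one cut set from each child combined → 1 × 1 = 1 cut set(s).
Transmit chain unavailable [OR]: union of children's cut sets → 3 cut set(s).
Modem stage fails [OR]: union of children's cut sets → 5 cut set(s).
Power amp unavailable [OR]: union of children's cut sets → 2 cut set(s).
Antenna path lost [OR]: union of children's cut sets → 8 cut set(s).
Satellite uplink lost [OR]: union of children's cut sets → 9 cut set(s).
Minimal cut sets: {A modem faulted, Left antenna drive is down, Lower waveguide switch trips}; {Inboard upconverter degraded}; {A LO source faulted}; {A feed offline}; {Redundant HPA lost}; {#2 ACU offline}; {Redundant tracking receiver lost}; {Encoder is down}; {South waveguide switch 2 failed}.

9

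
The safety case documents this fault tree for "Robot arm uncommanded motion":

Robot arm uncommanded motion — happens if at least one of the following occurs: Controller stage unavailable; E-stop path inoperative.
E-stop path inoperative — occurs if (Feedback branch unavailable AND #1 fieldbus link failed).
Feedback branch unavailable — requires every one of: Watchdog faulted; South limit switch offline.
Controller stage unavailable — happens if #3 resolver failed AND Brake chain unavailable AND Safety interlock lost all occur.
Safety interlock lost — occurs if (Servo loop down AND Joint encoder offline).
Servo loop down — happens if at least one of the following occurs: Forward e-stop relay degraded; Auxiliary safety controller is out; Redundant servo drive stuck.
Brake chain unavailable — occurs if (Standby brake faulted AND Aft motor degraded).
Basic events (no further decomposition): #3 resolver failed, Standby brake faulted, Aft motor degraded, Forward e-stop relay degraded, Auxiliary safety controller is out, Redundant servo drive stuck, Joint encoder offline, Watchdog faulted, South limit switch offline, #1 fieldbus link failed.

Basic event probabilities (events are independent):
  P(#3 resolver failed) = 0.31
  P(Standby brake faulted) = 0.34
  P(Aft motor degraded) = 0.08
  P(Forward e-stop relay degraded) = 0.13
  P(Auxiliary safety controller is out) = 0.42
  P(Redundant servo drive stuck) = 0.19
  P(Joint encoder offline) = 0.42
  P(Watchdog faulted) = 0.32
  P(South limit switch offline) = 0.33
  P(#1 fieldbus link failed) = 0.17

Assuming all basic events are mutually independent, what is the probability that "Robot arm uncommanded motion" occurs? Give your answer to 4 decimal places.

0.0200

P(Brake chain unavailable) [AND] = 0.34 × 0.08 = 0.027200
P(Servo loop down) [OR] = 1 − (1−0.13) × (1−0.42) × (1−0.19) = 0.591274
P(Safety interlock lost) [AND] = 0.591274 × 0.42 = 0.248335
P(Controller stage unavailable) [AND] = 0.31 × 0.027200 × 0.248335 = 0.002094
P(Feedback branch unavailable) [AND] = 0.32 × 0.33 = 0.105600
P(E-stop path inoperative) [AND] = 0.105600 × 0.17 = 0.017952
P(Robot arm uncommanded motion) [OR] = 1 − (1−0.002094) × (1−0.017952) = 0.020008
Rounded to 4 decimal places: P(Robot arm uncommanded motion) ≈ 0.0200.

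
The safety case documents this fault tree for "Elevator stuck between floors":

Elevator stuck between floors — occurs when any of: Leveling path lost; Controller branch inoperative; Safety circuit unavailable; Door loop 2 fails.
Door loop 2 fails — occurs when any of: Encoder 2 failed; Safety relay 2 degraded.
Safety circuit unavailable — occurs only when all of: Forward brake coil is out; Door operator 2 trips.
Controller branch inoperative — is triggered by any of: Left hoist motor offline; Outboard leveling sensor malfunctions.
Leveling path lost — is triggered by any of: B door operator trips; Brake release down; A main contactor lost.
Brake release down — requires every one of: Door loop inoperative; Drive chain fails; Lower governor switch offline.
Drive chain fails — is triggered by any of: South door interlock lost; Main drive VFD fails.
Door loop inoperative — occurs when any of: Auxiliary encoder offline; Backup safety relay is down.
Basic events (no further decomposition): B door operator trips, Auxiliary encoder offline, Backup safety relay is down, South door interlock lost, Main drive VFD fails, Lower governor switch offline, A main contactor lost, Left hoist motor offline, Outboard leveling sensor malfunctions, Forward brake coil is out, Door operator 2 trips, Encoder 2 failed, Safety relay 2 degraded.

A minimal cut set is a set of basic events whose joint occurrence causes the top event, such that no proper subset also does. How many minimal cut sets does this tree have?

Door loop inoperative [OR]: union of children's cut sets → 2 cut set(s).
Drive chain fails [OR]: union of children's cut sets → 2 cut set(s).
Brake release down [AND]: one cut set from each child combined → 2 × 2 × 1 = 4 cut set(s).
Leveling path lost [OR]: union of children's cut sets → 6 cut set(s).
Controller branch inoperative [OR]: union of children's cut sets → 2 cut set(s).
Safety circuit unavailable [AND]: one cut set from each child combined → 1 × 1 = 1 cut set(s).
Door loop 2 fails [OR]: union of children's cut sets → 2 cut set(s).
Elevator stuck between floors [OR]: union of children's cut sets → 11 cut set(s).

11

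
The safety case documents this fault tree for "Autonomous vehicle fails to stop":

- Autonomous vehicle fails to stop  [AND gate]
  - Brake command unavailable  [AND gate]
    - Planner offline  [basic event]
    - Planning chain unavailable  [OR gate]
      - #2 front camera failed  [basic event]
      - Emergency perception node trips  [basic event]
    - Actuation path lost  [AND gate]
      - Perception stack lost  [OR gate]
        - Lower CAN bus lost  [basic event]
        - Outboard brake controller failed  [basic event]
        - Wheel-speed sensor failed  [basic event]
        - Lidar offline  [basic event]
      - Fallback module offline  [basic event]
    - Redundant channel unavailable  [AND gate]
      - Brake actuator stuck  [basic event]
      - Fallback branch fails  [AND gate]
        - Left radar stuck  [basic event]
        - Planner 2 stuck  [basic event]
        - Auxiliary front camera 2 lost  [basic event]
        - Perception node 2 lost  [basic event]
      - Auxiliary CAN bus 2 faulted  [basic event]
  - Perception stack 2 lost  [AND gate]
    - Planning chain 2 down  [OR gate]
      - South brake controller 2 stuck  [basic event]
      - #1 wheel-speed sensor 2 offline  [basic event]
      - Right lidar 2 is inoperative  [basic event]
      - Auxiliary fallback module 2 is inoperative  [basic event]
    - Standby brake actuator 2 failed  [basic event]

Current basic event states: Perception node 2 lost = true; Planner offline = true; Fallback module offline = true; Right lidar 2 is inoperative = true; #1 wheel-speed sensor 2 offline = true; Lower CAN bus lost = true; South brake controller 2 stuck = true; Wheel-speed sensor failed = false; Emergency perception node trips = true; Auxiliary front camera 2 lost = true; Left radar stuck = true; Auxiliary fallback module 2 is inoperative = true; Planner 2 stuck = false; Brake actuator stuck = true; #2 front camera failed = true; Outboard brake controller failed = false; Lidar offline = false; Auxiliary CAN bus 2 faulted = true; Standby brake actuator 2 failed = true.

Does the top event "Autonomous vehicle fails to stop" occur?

No

Planning chain unavailable [OR]: #2 front camera failed=occurs, Emergency perception node trips=occurs → at least one input occurs → occurs.
Perception stack lost [OR]: Lower CAN bus lost=occurs, Outboard brake controller failed=not, Wheel-speed sensor failed=not, Lidar offline=not → at least one input occurs → occurs.
Actuation path lost [AND]: Perception stack lost=occurs, Fallback module offline=occurs → all inputs occur → occurs.
Fallback branch fails [AND]: Left radar stuck=occurs, Planner 2 stuck=not, Auxiliary front camera 2 lost=occurs, Perception node 2 lost=occurs → not all inputs occur → does not occur.
Redundant channel unavailable [AND]: Brake actuator stuck=occurs, Fallback branch fails=not, Auxiliary CAN bus 2 faulted=occurs → not all inputs occur → does not occur.
Brake command unavailable [AND]: Planner offline=occurs, Planning chain unavailable=occurs, Actuation path lost=occurs, Redundant channel unavailable=not → not all inputs occur → does not occur.
Planning chain 2 down [OR]: South brake controller 2 stuck=occurs, #1 wheel-speed sensor 2 offline=occurs, Right lidar 2 is inoperative=occurs, Auxiliary fallback module 2 is inoperative=occurs → at least one input occurs → occurs.
Perception stack 2 lost [AND]: Planning chain 2 down=occurs, Standby brake actuator 2 failed=occurs → all inputs occur → occurs.
Autonomous vehicle fails to stop [AND]: Brake command unavailable=not, Perception stack 2 lost=occurs → not all inputs occur → does not occur.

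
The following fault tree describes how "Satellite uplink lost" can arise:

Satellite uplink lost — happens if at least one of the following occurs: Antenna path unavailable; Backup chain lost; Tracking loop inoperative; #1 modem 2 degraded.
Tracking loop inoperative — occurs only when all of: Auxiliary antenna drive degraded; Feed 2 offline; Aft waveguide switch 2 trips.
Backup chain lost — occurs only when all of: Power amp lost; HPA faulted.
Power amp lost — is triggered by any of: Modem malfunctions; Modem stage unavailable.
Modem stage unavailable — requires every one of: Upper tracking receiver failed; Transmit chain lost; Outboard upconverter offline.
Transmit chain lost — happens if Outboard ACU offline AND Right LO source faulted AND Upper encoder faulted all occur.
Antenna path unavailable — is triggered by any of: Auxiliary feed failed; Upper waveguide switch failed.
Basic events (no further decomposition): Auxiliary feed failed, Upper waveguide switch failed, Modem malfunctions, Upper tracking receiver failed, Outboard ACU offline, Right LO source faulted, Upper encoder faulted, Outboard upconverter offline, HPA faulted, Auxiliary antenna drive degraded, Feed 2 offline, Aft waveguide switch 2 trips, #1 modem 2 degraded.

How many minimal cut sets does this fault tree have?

6

Antenna path unavailable [OR]: union of children's cut sets → 2 cut set(s).
Transmit chain lost [AND]: one cut set from each child combined → 1 × 1 × 1 = 1 cut set(s).
Modem stage unavailable [AND]: one cut set from each child combined → 1 × 1 × 1 = 1 cut set(s).
Power amp lost [OR]: union of children's cut sets → 2 cut set(s).
Backup chain lost [AND]: one cut set from each child combined → 2 × 1 = 2 cut set(s).
Tracking loop inoperative [AND]: one cut set from each child combined → 1 × 1 × 1 = 1 cut set(s).
Satellite uplink lost [OR]: union of children's cut sets → 6 cut set(s).
Minimal cut sets: {Auxiliary feed failed}; {Upper waveguide switch failed}; {HPA faulted, Modem malfunctions}; {HPA faulted, Outboard ACU offline, Outboard upconverter offline, Right LO source faulted, Upper encoder faulted, Upper tracking receiver failed}; {Aft waveguide switch 2 trips, Auxiliary antenna drive degraded, Feed 2 offline}; {#1 modem 2 degraded}.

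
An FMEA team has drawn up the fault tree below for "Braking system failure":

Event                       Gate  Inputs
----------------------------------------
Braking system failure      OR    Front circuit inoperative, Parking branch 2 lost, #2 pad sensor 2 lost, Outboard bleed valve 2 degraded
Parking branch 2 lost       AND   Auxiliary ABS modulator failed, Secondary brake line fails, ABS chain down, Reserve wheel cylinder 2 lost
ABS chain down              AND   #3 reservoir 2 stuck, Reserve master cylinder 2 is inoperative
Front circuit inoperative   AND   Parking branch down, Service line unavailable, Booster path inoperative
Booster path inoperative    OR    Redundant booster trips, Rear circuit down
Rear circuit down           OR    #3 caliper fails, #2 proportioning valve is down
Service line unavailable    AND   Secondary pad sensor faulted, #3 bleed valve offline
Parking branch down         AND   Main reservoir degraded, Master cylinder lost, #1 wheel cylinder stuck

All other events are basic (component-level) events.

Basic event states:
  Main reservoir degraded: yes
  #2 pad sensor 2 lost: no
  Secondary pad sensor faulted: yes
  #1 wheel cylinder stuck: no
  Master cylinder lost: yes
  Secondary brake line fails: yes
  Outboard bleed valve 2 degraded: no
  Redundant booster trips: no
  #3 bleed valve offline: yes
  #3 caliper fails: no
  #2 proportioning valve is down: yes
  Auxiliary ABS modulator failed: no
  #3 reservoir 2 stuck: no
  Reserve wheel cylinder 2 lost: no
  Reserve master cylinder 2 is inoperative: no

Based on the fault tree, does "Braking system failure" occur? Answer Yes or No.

Parking branch down [AND]: Main reservoir degraded=occurs, Master cylinder lost=occurs, #1 wheel cylinder stuck=not → not all inputs occur → does not occur.
Service line unavailable [AND]: Secondary pad sensor faulted=occurs, #3 bleed valve offline=occurs → all inputs occur → occurs.
Rear circuit down [OR]: #3 caliper fails=not, #2 proportioning valve is down=occurs → at least one input occurs → occurs.
Booster path inoperative [OR]: Redundant booster trips=not, Rear circuit down=occurs → at least one input occurs → occurs.
Front circuit inoperative [AND]: Parking branch down=not, Service line unavailable=occurs, Booster path inoperative=occurs → not all inputs occur → does not occur.
ABS chain down [AND]: #3 reservoir 2 stuck=not, Reserve master cylinder 2 is inoperative=not → not all inputs occur → does not occur.
Parking branch 2 lost [AND]: Auxiliary ABS modulator failed=not, Secondary brake line fails=occurs, ABS chain down=not, Reserve wheel cylinder 2 lost=not → not all inputs occur → does not occur.
Braking system failure [OR]: Front circuit inoperative=not, Parking branch 2 lost=not, #2 pad sensor 2 lost=not, Outboard bleed valve 2 degraded=not → no input occurs → does not occur.

No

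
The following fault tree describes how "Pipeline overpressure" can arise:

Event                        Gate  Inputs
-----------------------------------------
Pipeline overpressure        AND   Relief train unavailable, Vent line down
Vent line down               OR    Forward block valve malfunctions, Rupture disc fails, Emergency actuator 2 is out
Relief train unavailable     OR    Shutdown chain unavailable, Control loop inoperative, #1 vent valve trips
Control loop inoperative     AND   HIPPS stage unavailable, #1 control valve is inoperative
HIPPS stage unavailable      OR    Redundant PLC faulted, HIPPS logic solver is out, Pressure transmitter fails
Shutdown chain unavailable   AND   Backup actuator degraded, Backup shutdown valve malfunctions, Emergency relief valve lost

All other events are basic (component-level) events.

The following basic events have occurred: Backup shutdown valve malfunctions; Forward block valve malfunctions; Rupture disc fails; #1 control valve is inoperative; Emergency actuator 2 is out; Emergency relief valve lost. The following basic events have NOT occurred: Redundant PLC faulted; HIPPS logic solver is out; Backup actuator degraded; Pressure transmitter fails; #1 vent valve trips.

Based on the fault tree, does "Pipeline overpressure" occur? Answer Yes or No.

Shutdown chain unavailable [AND]: Backup actuator degraded=not, Backup shutdown valve malfunctions=occurs, Emergency relief valve lost=occurs → not all inputs occur → does not occur.
HIPPS stage unavailable [OR]: Redundant PLC faulted=not, HIPPS logic solver is out=not, Pressure transmitter fails=not → no input occurs → does not occur.
Control loop inoperative [AND]: HIPPS stage unavailable=not, #1 control valve is inoperative=occurs → not all inputs occur → does not occur.
Relief train unavailable [OR]: Shutdown chain unavailable=not, Control loop inoperative=not, #1 vent valve trips=not → no input occurs → does not occur.
Vent line down [OR]: Forward block valve malfunctions=occurs, Rupture disc fails=occurs, Emergency actuator 2 is out=occurs → at least one input occurs → occurs.
Pipeline overpressure [AND]: Relief train unavailable=not, Vent line down=occurs → not all inputs occur → does not occur.

No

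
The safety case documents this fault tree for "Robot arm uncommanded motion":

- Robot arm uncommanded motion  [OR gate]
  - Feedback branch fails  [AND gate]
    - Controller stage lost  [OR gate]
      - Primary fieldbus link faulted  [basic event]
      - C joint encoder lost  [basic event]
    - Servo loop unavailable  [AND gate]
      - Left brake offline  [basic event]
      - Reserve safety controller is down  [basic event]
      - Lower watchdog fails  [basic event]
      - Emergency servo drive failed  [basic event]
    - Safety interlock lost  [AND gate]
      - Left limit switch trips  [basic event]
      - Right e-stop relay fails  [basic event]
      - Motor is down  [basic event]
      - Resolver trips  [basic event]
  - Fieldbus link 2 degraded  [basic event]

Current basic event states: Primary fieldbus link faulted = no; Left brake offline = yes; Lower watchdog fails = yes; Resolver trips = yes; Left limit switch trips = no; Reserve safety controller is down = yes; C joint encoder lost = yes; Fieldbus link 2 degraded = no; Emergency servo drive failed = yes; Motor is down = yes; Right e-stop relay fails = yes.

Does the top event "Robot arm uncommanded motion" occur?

No

Controller stage lost [OR]: Primary fieldbus link faulted=not, C joint encoder lost=occurs → at least one input occurs → occurs.
Servo loop unavailable [AND]: Left brake offline=occurs, Reserve safety controller is down=occurs, Lower watchdog fails=occurs, Emergency servo drive failed=occurs → all inputs occur → occurs.
Safety interlock lost [AND]: Left limit switch trips=not, Right e-stop relay fails=occurs, Motor is down=occurs, Resolver trips=occurs → not all inputs occur → does not occur.
Feedback branch fails [AND]: Controller stage lost=occurs, Servo loop unavailable=occurs, Safety interlock lost=not → not all inputs occur → does not occur.
Robot arm uncommanded motion [OR]: Feedback branch fails=not, Fieldbus link 2 degraded=not → no input occurs → does not occur.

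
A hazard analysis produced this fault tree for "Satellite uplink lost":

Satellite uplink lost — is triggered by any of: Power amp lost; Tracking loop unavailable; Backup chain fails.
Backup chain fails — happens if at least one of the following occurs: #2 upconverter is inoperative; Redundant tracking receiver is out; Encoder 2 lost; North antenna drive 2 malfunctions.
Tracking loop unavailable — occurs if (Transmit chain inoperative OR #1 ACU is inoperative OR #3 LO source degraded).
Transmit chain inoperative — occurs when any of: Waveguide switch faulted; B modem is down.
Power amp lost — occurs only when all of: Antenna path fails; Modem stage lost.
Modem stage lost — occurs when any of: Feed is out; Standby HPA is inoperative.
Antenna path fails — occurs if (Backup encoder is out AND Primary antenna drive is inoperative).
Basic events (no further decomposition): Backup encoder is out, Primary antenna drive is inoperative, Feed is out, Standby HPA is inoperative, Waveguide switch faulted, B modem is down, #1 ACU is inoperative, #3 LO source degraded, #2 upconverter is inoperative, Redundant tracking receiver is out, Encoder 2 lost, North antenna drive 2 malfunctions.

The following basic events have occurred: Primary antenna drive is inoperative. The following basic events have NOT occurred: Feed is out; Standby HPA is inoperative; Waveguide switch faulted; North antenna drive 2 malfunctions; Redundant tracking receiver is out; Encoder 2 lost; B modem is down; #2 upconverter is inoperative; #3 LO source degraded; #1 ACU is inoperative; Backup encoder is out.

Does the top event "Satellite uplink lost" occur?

Antenna path fails [AND]: Backup encoder is out=not, Primary antenna drive is inoperative=occurs → not all inputs occur → does not occur.
Modem stage lost [OR]: Feed is out=not, Standby HPA is inoperative=not → no input occurs → does not occur.
Power amp lost [AND]: Antenna path fails=not, Modem stage lost=not → not all inputs occur → does not occur.
Transmit chain inoperative [OR]: Waveguide switch faulted=not, B modem is down=not → no input occurs → does not occur.
Tracking loop unavailable [OR]: Transmit chain inoperative=not, #1 ACU is inoperative=not, #3 LO source degraded=not → no input occurs → does not occur.
Backup chain fails [OR]: #2 upconverter is inoperative=not, Redundant tracking receiver is out=not, Encoder 2 lost=not, North antenna drive 2 malfunctions=not → no input occurs → does not occur.
Satellite uplink lost [OR]: Power amp lost=not, Tracking loop unavailable=not, Backup chain fails=not → no input occurs → does not occur.

No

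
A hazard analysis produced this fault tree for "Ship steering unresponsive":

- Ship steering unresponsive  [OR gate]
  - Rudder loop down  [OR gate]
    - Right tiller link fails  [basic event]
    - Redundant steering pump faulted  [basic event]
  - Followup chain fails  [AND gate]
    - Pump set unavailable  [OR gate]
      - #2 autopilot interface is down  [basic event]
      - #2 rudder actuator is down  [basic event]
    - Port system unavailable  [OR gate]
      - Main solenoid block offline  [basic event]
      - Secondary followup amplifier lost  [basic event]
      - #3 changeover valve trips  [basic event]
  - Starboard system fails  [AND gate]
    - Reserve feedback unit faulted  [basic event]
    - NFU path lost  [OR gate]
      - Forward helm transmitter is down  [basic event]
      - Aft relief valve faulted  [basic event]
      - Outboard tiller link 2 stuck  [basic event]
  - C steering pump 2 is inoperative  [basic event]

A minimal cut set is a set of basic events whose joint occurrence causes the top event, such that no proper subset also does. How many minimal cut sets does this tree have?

Rudder loop down [OR]: union of children's cut sets → 2 cut set(s).
Pump set unavailable [OR]: union of children's cut sets → 2 cut set(s).
Port system unavailable [OR]: union of children's cut sets → 3 cut set(s).
Followup chain fails [AND]: one cut set from each child combined → 2 × 3 = 6 cut set(s).
NFU path lost [OR]: union of children's cut sets → 3 cut set(s).
Starboard system fails [AND]: one cut set from each child combined → 1 × 3 = 3 cut set(s).
Ship steering unresponsive [OR]: union of children's cut sets → 12 cut set(s).

12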